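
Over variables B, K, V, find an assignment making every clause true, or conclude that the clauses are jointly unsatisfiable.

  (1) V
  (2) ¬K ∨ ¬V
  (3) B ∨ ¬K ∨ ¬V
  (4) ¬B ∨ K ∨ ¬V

B: False, K: False, V: True

Unit clause (V) forces V = True.
In (¬K ∨ ¬V) only ¬K is left, so K = False.
In (¬B ∨ K ∨ ¬V) only ¬B is left, so B = False.
Check each clause:
  (V): V holds.
  (¬K ∨ ¬V): ¬K holds.
  (B ∨ ¬K ∨ ¬V): ¬K holds.
  (¬B ∨ K ∨ ¬V): ¬B holds.
All clauses satisfied.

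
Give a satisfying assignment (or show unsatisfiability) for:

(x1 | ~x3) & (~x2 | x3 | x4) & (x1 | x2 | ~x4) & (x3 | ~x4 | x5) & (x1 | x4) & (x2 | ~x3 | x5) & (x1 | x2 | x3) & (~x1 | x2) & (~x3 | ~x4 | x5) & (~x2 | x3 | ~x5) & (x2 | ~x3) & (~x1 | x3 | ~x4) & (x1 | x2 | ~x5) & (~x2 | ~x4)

Try x1 = False:
  (x1 | ~x3) forces x3 = False.
  (x1 | x4) forces x4 = True.
  (x1 | x2 | ~x4) forces x2 = True.
  clause (~x2 | ~x4) is falsified — backtrack.
So x1 = True.
  then (~x1 | x2) forces x2 = True.
  then (~x2 | ~x4) forces x4 = False.
  then (~x2 | x3 | x4) forces x3 = True.
Set x5 = True.
All clauses satisfied.

x1 = True, x2 = True, x3 = True, x4 = False, x5 = True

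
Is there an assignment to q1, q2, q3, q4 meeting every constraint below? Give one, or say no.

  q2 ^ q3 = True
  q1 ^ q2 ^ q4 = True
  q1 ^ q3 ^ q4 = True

No satisfying assignment exists.

Adding constraints 1, 2, 3 mod 2: every variable appears an even number of times on the left, so the left side is 0.
But the right sides sum to 1 (mod 2). 0 ≠ 1 — the system is inconsistent.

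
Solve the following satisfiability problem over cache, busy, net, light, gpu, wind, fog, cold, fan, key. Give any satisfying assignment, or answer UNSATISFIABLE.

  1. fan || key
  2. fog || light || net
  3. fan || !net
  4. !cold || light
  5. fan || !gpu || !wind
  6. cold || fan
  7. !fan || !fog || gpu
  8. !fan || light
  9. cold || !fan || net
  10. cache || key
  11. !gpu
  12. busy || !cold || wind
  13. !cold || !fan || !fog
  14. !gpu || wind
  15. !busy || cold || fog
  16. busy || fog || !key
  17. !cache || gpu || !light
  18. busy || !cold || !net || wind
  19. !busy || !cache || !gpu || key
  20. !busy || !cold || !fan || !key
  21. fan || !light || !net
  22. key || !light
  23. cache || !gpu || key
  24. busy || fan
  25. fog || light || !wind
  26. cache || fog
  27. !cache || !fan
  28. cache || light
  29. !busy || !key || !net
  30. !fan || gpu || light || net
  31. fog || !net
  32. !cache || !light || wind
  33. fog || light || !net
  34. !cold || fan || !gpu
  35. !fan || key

cache = False, busy = True, net = False, light = True, gpu = False, wind = True, fog = True, cold = True, fan = False, key = True

Unit clause (!gpu) forces gpu = False.
Try cache = True:
  (!cache || gpu || !light) forces light = False.
  (!cold || light) forces cold = False.
  (cold || fan) forces fan = True.
  clause (!fan || light) is falsified — backtrack.
So cache = False.
  then (cache || key) forces key = True.
  then (cache || fog) forces fog = True.
  then (cache || light) forces light = True.
  then (!fan || !fog || gpu) forces fan = False.
  then (fan || !light || !net) forces net = False.
  then (busy || fan) forces busy = True.
  then (cold || fan) forces cold = True.
Set wind = True.
All clauses satisfied.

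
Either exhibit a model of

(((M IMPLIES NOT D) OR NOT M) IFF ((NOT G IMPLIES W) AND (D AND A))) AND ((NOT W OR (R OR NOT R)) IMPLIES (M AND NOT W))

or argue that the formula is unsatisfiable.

D = True, M = True, R = True, W = False, A = True, G = False

  ((M IMPLIES NOT D) OR NOT M) IFF ((NOT G IMPLIES W) AND (D AND A)) = True
    (M IMPLIES NOT D) OR NOT M = False
      M IMPLIES NOT D = False
        NOT D = False
      NOT M = False
    (NOT G IMPLIES W) AND (D AND A) = False
      NOT G IMPLIES W = False
        NOT G = True
      D AND A = True
  (NOT W OR (R OR NOT R)) IMPLIES (M AND NOT W) = True
    NOT W OR (R OR NOT R) = True
      NOT W = True
      R OR NOT R = True
        NOT R = False
    M AND NOT W = True
      NOT W = True
Both conjuncts True, so the formula holds.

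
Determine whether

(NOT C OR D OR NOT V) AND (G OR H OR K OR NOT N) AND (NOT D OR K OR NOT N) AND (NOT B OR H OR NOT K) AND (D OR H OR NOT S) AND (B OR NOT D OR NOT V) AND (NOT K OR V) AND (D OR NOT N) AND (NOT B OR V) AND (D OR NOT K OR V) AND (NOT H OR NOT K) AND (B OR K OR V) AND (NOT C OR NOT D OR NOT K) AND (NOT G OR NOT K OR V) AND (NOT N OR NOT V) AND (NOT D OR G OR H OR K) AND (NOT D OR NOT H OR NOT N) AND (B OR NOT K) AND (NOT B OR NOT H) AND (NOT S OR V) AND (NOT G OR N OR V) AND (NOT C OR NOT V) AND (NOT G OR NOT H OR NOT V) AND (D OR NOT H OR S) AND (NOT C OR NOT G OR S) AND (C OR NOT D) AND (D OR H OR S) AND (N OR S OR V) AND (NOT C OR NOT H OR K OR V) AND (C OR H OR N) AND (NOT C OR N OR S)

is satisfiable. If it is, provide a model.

S = True, H = True, V = True, D = False, B = False, K = False, C = False, N = False, G = False

Set S = True.
  then (NOT S OR V) forces V = True.
  then (NOT C OR NOT V) forces C = False.
  then (C OR NOT D) forces D = False.
  then (D OR H OR NOT S) forces H = True.
  then (D OR NOT N) forces N = False.
  then (NOT H OR NOT K) forces K = False.
  then (NOT B OR NOT H) forces B = False.
  then (NOT G OR NOT H OR NOT V) forces G = False.
All clauses satisfied.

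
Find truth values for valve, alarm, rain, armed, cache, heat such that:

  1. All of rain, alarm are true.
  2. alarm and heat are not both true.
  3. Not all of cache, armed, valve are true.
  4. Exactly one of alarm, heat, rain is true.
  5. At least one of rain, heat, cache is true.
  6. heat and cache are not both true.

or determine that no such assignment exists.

Case alarm = True:
  (1) forces rain = True.
  Constraint (4) is violated (alarm=T, rain=T) — contradiction.
Case alarm = False:
  Constraint (1) is violated (alarm=F) — contradiction.
Both cases fail — unsatisfiable.

The formula is unsatisfiable.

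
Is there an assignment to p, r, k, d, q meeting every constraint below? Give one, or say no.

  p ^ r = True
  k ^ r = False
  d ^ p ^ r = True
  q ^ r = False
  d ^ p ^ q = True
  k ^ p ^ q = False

p: False, r: True, k: True, d: False, q: True

p ^ r = F ^ T = True ✓
k ^ r = T ^ T = False ✓
d ^ p ^ r = F ^ F ^ T = True ✓
q ^ r = T ^ T = False ✓
d ^ p ^ q = F ^ F ^ T = True ✓
k ^ p ^ q = T ^ F ^ T = False ✓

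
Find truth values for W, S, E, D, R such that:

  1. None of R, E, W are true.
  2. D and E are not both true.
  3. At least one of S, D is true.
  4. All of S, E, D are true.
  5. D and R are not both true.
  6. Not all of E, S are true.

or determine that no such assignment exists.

The formula is unsatisfiable.

Case E = True:
  Constraint (1) is violated (E=T) — contradiction.
Case E = False:
  Constraint (4) is violated (E=F) — contradiction.
Both cases fail — unsatisfiable.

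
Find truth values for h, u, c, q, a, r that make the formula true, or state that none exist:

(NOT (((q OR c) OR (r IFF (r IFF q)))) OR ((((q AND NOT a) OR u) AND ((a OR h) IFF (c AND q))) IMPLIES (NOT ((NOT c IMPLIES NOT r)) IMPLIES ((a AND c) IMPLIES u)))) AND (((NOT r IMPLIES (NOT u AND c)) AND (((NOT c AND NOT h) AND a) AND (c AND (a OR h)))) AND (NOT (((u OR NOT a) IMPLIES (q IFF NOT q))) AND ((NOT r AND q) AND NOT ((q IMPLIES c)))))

Unsatisfiable

Case c = True: the conjunct NOT c is False.
Case c = False: the conjunct c is False.
Both cases fail — unsatisfiable.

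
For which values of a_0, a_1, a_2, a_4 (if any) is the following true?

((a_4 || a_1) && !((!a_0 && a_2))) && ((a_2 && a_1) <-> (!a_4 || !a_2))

a_0 = True, a_1 = False, a_2 = True, a_4 = True

  (a_4 || a_1) && !((!a_0 && a_2)) = True
    a_4 || a_1 = True
    !((!a_0 && a_2)) = True
      !a_0 && a_2 = False
        !a_0 = False
  (a_2 && a_1) <-> (!a_4 || !a_2) = True
    a_2 && a_1 = False
    !a_4 || !a_2 = False
      !a_4 = False
      !a_2 = False
Both conjuncts True, so the formula holds.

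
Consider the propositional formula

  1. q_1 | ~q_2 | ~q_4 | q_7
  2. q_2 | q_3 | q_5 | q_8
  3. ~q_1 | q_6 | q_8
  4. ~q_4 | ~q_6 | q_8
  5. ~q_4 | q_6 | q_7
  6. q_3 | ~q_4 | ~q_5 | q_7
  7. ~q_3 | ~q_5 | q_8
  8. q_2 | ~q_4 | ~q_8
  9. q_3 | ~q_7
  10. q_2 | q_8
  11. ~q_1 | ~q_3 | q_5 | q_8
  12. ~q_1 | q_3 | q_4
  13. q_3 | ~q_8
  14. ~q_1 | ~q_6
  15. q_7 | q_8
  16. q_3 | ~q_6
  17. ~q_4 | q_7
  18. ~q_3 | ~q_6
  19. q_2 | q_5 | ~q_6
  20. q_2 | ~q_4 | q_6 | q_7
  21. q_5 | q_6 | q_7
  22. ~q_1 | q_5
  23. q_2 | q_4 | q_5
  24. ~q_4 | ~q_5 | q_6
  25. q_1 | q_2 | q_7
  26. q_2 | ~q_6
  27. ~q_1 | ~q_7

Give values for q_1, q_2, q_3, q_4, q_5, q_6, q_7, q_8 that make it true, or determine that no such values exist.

q_1 = False, q_2 = True, q_3 = True, q_4 = False, q_5 = False, q_6 = False, q_7 = True, q_8 = False

Set q_1 = False.
Set q_2 = True.
Set q_3 = True.
  then (~q_3 | ~q_6) forces q_6 = False.
Set q_4 = False.
Set q_5 = False.
  then (q_5 | q_6 | q_7) forces q_7 = True.
Set q_8 = False.
All clauses satisfied.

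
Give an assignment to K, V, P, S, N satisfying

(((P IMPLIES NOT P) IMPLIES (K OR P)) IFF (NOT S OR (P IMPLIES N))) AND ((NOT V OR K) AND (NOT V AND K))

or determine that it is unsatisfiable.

K = True, V = False, P = False, S = True, N = False

  ((P IMPLIES NOT P) IMPLIES (K OR P)) IFF (NOT S OR (P IMPLIES N)) = True
    (P IMPLIES NOT P) IMPLIES (K OR P) = True
      P IMPLIES NOT P = True
        NOT P = True
      K OR P = True
    NOT S OR (P IMPLIES N) = True
      NOT S = False
      P IMPLIES N = True
  (NOT V OR K) AND (NOT V AND K) = True
    NOT V OR K = True
      NOT V = True
    NOT V AND K = True
      NOT V = True
Both conjuncts True, so the formula holds.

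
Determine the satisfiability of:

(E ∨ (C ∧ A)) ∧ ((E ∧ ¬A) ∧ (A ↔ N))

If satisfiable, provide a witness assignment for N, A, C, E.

N = False; A = False; C = False; E = True

  E ∨ (C ∧ A) = True
    C ∧ A = False
  (E ∧ ¬A) ∧ (A ↔ N) = True
    E ∧ ¬A = True
      ¬A = True
    A ↔ N = True
Both conjuncts True, so the formula holds.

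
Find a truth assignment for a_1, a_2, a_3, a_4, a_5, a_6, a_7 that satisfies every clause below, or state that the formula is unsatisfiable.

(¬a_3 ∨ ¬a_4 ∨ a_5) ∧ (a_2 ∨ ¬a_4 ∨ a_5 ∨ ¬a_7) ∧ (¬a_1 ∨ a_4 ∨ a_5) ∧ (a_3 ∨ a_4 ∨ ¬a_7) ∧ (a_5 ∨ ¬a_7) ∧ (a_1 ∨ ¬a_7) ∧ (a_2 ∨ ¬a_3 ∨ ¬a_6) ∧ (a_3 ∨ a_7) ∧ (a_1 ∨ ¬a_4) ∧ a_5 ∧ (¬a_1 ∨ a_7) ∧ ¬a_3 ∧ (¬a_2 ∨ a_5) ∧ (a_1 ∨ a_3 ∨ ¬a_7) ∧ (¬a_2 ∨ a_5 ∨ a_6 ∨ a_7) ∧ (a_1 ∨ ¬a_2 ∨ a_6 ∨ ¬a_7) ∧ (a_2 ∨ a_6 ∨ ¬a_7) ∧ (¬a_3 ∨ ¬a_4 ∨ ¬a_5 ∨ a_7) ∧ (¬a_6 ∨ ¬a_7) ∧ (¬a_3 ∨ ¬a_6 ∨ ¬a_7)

Unit clause (a_5) forces a_5 = True.
Unit clause (¬a_3) forces a_3 = False.
In (a_3 ∨ a_7) only a_7 is left, so a_7 = True.
In (a_1 ∨ a_3 ∨ ¬a_7) only a_1 is left, so a_1 = True.
In (¬a_6 ∨ ¬a_7) only ¬a_6 is left, so a_6 = False.
In (a_3 ∨ a_4 ∨ ¬a_7) only a_4 is left, so a_4 = True.
In (a_2 ∨ a_6 ∨ ¬a_7) only a_2 is left, so a_2 = True.
All clauses satisfied.

a_1 = True; a_2 = True; a_3 = False; a_4 = True; a_5 = True; a_6 = False; a_7 = True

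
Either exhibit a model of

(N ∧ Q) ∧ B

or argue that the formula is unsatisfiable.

N: True; B: True; Q: True

  N ∧ Q = True
Both conjuncts True, so the formula holds.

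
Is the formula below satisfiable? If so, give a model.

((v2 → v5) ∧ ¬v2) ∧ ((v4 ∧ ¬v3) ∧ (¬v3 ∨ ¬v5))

v2 = False, v3 = False, v4 = True, v5 = False

  (v2 → v5) ∧ ¬v2 = True
    v2 → v5 = True
    ¬v2 = True
  (v4 ∧ ¬v3) ∧ (¬v3 ∨ ¬v5) = True
    v4 ∧ ¬v3 = True
      ¬v3 = True
    ¬v3 ∨ ¬v5 = True
      ¬v3 = True
      ¬v5 = True
Both conjuncts True, so the formula holds.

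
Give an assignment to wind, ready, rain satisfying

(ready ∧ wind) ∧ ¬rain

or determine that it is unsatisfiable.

wind = True, ready = True, rain = False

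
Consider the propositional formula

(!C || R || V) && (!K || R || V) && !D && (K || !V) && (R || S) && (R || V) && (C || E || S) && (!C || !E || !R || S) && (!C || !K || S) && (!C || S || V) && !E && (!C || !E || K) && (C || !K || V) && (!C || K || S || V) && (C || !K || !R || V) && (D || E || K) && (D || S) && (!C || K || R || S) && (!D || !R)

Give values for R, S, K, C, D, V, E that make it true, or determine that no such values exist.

R: False, S: True, K: True, C: True, D: False, V: True, E: False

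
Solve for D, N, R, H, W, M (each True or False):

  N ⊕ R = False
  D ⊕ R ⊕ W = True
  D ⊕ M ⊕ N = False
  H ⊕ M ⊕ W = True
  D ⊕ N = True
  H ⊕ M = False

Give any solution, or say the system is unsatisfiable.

Unsatisfiable — no assignment works.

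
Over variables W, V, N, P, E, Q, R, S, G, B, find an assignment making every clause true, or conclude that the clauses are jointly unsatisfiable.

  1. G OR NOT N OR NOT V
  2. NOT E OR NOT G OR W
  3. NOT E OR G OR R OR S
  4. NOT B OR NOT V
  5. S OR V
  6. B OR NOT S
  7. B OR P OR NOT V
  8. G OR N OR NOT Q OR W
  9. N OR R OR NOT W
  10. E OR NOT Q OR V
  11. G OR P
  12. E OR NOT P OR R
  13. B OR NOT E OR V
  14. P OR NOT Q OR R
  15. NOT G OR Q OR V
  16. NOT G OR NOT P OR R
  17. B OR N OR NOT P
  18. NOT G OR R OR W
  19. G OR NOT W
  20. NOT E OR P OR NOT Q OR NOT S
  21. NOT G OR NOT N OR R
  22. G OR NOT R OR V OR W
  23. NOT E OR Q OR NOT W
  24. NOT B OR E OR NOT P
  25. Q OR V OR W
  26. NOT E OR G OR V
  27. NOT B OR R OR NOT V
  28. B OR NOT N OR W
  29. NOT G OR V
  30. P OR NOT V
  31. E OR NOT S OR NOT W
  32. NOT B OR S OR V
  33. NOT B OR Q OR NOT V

W: True, V: True, N: True, P: True, E: True, Q: True, R: True, S: False, G: True, B: False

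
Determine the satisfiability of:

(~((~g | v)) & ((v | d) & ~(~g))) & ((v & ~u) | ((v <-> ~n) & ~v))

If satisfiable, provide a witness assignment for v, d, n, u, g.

v=F; d=T; n=T; u=T; g=T

  ~((~g | v)) & ((v | d) & ~(~g)) = True
    ~((~g | v)) = True
      ~g | v = False
        ~g = False
    (v | d) & ~(~g) = True
      v | d = True
      ~(~g) = True
        ~g = False
  (v & ~u) | ((v <-> ~n) & ~v) = True
    v & ~u = False
      ~u = False
    (v <-> ~n) & ~v = True
      v <-> ~n = True
        ~n = False
      ~v = True
Both conjuncts True, so the formula holds.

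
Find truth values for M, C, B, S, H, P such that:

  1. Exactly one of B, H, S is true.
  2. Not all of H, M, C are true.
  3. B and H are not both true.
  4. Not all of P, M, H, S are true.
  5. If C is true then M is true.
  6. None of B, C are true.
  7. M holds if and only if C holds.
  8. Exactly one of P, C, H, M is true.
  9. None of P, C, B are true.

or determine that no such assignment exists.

M = False; C = False; B = False; S = False; H = True; P = False

  (1) {B, H, S}: 1 true — exactly one ✓
  (2) {H, M, C}: 1/3 true — not all ✓
  (3) B=F, H=T — not both ✓
  (4) {P, M, H, S}: 1/4 true — not all ✓
  (5) C=F ⇒ M: vacuous ✓
  (6) {B, C}: 0 true — none ✓
  (7) M=F, C=F — same ✓
  (8) {P, C, H, M}: 1 true — exactly one ✓
  (9) {P, C, B}: 0 true — none ✓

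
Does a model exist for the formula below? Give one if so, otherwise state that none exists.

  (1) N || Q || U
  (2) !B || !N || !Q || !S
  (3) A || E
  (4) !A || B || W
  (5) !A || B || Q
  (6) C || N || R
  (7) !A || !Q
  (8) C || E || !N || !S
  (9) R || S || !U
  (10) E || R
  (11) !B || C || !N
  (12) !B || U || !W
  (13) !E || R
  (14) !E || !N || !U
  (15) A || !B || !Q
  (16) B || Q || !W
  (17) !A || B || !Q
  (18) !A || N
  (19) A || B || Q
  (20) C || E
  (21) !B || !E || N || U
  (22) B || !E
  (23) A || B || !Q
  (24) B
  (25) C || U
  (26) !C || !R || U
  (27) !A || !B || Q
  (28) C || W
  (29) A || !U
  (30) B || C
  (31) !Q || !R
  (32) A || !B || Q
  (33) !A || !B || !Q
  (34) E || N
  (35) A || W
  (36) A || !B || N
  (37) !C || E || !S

Unsatisfiable — no assignment works.

Case R = True:
  (B) forces B = True.
  (!Q || !R) forces Q = False.
  (!A || !B || Q) forces A = False.
  Clause (A || !B || Q) is falsified — contradiction.
Case R = False:
  (E || R) forces E = True.
  Clause (!E || R) is falsified — contradiction.
Both cases fail, so the formula is unsatisfiable.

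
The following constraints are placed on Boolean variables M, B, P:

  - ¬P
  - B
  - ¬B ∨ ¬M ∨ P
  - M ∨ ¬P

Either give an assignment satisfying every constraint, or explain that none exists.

M = False; B = True; P = False

Unit clause (¬P) forces P = False.
Unit clause (B) forces B = True.
In (¬B ∨ ¬M ∨ P) only ¬M is left, so M = False.
Check each clause:
  (¬P): ¬P holds.
  (B): B holds.
  (¬B ∨ ¬M ∨ P): ¬M holds.
  (M ∨ ¬P): ¬P holds.
All clauses satisfied.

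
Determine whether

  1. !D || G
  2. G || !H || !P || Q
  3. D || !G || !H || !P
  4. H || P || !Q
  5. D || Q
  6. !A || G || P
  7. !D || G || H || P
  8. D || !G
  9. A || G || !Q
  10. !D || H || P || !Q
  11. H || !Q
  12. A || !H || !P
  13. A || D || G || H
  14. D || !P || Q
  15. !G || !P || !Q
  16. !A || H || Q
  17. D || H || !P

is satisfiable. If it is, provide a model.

D=T, H=F, A=F, G=T, P=T, Q=F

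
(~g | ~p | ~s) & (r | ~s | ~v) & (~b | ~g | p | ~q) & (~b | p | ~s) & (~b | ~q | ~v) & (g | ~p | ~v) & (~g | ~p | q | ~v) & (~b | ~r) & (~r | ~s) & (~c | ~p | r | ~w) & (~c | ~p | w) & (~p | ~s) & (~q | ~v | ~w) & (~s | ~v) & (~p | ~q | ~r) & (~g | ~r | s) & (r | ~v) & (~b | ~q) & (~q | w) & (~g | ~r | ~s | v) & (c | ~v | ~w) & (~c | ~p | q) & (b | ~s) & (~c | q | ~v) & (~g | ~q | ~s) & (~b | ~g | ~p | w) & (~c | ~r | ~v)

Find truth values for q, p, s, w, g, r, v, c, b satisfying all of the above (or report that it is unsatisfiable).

Set q = False.
Set p = False.
Try s = True:
  (~b | p | ~s) forces b = False.
  clause (b | ~s) is falsified — backtrack.
So s = False.
Set w = True.
Set g = True.
  then (~g | ~r | s) forces r = False.
  then (r | ~v) forces v = False.
Set c = False.
Set b = True.
All clauses satisfied.

q = False, p = False, s = False, w = True, g = True, r = False, v = False, c = False, b = True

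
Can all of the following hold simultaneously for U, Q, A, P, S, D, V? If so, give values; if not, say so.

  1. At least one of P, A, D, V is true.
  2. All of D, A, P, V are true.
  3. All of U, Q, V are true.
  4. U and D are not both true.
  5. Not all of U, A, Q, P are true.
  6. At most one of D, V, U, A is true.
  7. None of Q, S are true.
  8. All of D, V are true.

Case Q = True:
  Constraint (7) is violated (Q=T) — contradiction.
Case Q = False:
  Constraint (3) is violated (Q=F) — contradiction.
Both cases fail — unsatisfiable.

The formula is unsatisfiable.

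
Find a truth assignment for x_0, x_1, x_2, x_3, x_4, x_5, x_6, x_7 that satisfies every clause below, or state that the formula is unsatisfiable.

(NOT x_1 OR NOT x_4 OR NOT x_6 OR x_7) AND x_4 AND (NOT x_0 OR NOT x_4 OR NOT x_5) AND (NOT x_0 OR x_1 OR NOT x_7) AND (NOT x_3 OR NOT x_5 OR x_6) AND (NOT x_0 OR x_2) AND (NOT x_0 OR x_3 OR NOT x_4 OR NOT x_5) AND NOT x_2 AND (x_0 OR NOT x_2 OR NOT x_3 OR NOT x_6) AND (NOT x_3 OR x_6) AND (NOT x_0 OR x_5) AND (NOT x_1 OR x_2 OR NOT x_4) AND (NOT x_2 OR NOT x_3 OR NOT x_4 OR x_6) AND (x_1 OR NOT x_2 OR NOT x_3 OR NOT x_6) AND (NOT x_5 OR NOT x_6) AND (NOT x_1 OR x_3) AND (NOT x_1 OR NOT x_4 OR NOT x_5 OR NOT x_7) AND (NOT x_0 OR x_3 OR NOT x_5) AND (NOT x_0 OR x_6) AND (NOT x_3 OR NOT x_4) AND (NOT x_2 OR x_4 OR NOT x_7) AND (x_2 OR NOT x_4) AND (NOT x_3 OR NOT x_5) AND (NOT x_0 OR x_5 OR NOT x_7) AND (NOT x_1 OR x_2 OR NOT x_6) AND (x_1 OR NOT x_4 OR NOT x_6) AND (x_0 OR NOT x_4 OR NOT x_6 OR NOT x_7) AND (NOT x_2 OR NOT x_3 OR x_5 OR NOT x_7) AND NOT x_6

Case x_2 = True:
  Clause (NOT x_2) is falsified — contradiction.
Case x_2 = False:
  (x_4) forces x_4 = True.
  Clause (x_2 OR NOT x_4) is falsified — contradiction.
Both cases fail, so the formula is unsatisfiable.

UNSATISFIABLE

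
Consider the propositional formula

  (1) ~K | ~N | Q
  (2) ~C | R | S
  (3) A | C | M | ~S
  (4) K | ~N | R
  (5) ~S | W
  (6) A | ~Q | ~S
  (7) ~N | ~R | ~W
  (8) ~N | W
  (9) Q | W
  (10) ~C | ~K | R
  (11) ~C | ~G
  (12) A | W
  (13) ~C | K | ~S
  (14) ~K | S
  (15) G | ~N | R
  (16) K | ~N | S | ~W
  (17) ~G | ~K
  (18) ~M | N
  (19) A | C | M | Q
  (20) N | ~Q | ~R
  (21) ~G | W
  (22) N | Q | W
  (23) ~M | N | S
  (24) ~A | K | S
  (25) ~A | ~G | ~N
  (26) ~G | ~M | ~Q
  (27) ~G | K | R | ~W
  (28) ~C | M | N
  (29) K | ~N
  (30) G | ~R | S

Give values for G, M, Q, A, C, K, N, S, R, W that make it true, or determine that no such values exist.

G = False, M = False, Q = True, A = True, C = False, K = True, N = False, S = True, R = False, W = True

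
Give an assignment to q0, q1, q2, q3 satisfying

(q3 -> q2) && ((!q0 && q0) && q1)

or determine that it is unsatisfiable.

Case q0 = True: the conjunct !q0 is False.
Case q0 = False: the conjunct q0 is False.
Both cases fail — unsatisfiable.

The formula is unsatisfiable.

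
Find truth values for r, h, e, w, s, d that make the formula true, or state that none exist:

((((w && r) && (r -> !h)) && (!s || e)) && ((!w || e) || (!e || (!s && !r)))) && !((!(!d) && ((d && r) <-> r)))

r=T, h=F, e=T, w=T, s=T, d=F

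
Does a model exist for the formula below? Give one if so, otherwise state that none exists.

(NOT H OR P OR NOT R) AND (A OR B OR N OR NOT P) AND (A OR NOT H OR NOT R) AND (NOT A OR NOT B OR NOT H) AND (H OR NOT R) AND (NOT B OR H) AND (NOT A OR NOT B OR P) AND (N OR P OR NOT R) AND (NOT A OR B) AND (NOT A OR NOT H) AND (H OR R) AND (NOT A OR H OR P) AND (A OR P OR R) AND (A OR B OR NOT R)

Set H = True.
  then (NOT A OR NOT H) forces A = False.
  then (A OR NOT H OR NOT R) forces R = False.
  then (A OR P OR R) forces P = True.
Set B = True.
Set N = True.
All clauses satisfied.

H = True, B = True, A = False, P = True, N = True, R = False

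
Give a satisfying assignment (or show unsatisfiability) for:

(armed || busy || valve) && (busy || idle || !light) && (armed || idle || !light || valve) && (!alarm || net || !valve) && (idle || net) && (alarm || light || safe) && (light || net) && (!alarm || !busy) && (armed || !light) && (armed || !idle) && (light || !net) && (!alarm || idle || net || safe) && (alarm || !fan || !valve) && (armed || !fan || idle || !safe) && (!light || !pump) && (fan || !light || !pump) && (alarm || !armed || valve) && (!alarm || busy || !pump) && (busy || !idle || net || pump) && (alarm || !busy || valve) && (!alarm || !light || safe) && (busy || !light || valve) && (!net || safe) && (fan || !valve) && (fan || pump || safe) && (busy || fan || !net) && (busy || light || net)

busy=F; valve=T; net=T; fan=T; light=T; pump=F; safe=T; alarm=T; armed=T; idle=T

Try busy = True:
  (!alarm || !busy) forces alarm = False.
  (alarm || !busy || valve) forces valve = True.
  (alarm || !fan || !valve) forces fan = False.
  clause (fan || !valve) is falsified — backtrack.
So busy = False.
Set valve = True.
  then (fan || !valve) forces fan = True.
  then (alarm || !fan || !valve) forces alarm = True.
  then (!alarm || busy || !pump) forces pump = False.
  then (!alarm || net || !valve) forces net = True.
  then (light || !net) forces light = True.
  then (!alarm || !light || safe) forces safe = True.
  then (busy || idle || !light) forces idle = True.
  then (armed || !light) forces armed = True.
All clauses satisfied.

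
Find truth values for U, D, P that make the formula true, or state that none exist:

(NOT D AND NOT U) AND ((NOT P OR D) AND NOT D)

U = False, D = False, P = False

  NOT D AND NOT U = True
    NOT D = True
    NOT U = True
  (NOT P OR D) AND NOT D = True
    NOT P OR D = True
      NOT P = True
    NOT D = True
Both conjuncts True, so the formula holds.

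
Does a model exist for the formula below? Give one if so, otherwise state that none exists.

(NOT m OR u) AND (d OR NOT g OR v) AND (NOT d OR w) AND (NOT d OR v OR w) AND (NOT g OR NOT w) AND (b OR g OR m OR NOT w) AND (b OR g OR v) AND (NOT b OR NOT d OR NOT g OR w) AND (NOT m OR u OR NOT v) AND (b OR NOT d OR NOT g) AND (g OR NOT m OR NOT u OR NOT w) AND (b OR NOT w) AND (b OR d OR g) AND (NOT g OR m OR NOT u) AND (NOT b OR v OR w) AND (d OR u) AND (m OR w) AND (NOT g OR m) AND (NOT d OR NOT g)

v=T, u=T, d=F, g=T, b=F, m=T, w=F

Set v = True.
Set u = True.
Set d = False.
Set g = True.
  then (NOT g OR NOT w) forces w = False.
  then (NOT g OR m OR NOT u) forces m = True.
Set b = False.
All clauses satisfied.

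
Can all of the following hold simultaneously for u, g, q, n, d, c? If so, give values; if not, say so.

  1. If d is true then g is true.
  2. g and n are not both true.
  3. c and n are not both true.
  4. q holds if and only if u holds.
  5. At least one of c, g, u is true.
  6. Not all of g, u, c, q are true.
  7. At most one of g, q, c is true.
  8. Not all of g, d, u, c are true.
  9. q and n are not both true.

u: False; g: True; q: False; n: False; d: False; c: False

  (1) d=F ⇒ g: vacuous ✓
  (2) g=T, n=F — not both ✓
  (3) c=F, n=F — not both ✓
  (4) q=F, u=F — same ✓
  (5) {c, g, u}: 1 true — at least one ✓
  (6) {g, u, c, q}: 1/4 true — not all ✓
  (7) {g, q, c}: 1 true — at most one ✓
  (8) {g, d, u, c}: 1/4 true — not all ✓
  (9) q=F, n=F — not both ✓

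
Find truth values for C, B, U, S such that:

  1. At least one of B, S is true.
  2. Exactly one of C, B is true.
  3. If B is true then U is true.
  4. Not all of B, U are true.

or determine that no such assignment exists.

C = True, B = False, U = True, S = True

  (1) {B, S}: 1 true — at least one ✓
  (2) {C, B}: 1 true — exactly one ✓
  (3) B=F ⇒ U: vacuous ✓
  (4) {B, U}: 1/2 true — not all ✓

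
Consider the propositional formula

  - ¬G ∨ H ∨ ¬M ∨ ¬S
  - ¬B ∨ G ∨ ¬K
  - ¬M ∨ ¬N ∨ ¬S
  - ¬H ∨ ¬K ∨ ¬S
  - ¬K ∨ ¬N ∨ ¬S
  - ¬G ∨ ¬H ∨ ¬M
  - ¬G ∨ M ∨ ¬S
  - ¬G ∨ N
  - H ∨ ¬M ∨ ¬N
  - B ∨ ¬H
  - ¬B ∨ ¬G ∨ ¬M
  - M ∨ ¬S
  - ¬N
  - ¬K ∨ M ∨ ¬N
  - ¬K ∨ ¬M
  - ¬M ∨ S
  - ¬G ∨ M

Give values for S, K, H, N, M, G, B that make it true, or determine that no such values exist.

Unit clause (¬N) forces N = False.
In (¬G ∨ N) only ¬G is left, so G = False.
Set S = False.
  then (¬M ∨ S) forces M = False.
Set K = True.
  then (¬B ∨ G ∨ ¬K) forces B = False.
  then (B ∨ ¬H) forces H = False.
All clauses satisfied.

S = False, K = True, H = False, N = False, M = False, G = False, B = False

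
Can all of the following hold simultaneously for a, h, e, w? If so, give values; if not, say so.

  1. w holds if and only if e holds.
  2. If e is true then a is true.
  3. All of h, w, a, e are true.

a: True, h: True, e: True, w: True

  (1) w=T, e=T — same ✓
  (2) e=T ⇒ a: T ✓
  (3) {h, w, a, e}: all 4 true ✓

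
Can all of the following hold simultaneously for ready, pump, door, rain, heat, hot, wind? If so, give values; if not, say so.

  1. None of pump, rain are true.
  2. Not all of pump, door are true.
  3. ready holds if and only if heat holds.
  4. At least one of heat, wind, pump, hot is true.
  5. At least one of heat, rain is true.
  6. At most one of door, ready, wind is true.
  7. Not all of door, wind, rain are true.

ready: True, pump: False, door: False, rain: False, heat: True, hot: False, wind: False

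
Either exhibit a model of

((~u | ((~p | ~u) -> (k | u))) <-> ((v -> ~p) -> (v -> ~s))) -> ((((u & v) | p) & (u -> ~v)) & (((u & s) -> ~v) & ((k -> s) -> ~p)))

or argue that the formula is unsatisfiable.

u = False, p = False, s = True, v = True, k = False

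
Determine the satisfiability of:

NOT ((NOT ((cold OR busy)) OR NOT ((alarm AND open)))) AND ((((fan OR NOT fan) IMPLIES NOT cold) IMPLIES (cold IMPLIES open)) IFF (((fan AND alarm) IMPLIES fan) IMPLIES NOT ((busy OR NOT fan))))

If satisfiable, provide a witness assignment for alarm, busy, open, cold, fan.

alarm = True; busy = False; open = True; cold = True; fan = True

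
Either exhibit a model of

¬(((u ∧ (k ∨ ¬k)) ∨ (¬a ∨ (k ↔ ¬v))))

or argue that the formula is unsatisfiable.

u = False, v = False, a = True, k = False

  ¬(((u ∧ (k ∨ ¬k)) ∨ (¬a ∨ (k ↔ ¬v)))) = True
    (u ∧ (k ∨ ¬k)) ∨ (¬a ∨ (k ↔ ¬v)) = False
      u ∧ (k ∨ ¬k) = False
        k ∨ ¬k = True
          ¬k = True
      ¬a ∨ (k ↔ ¬v) = False
        ¬a = False
        k ↔ ¬v = False
          ¬v = True
The formula evaluates to True.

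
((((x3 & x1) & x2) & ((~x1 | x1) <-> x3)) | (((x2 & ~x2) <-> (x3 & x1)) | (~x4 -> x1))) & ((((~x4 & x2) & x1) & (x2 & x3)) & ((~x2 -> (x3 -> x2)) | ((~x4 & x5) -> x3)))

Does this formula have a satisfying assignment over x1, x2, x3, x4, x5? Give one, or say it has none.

x1 = True; x2 = True; x3 = True; x4 = False; x5 = False

  (((x3 & x1) & x2) & ((~x1 | x1) <-> x3)) | (((x2 & ~x2) <-> (x3 & x1)) | (~x4 -> x1)) = True
    ((x3 & x1) & x2) & ((~x1 | x1) <-> x3) = True
      (x3 & x1) & x2 = True
        x3 & x1 = True
      (~x1 | x1) <-> x3 = True
        ~x1 | x1 = True
          ~x1 = False
    ((x2 & ~x2) <-> (x3 & x1)) | (~x4 -> x1) = True
      (x2 & ~x2) <-> (x3 & x1) = False
        x2 & ~x2 = False
          ~x2 = False
        x3 & x1 = True
      ~x4 -> x1 = True
        ~x4 = True
  (((~x4 & x2) & x1) & (x2 & x3)) & ((~x2 -> (x3 -> x2)) | ((~x4 & x5) -> x3)) = True
    ((~x4 & x2) & x1) & (x2 & x3) = True
      (~x4 & x2) & x1 = True
        ~x4 & x2 = True
          ~x4 = True
      x2 & x3 = True
    (~x2 -> (x3 -> x2)) | ((~x4 & x5) -> x3) = True
      ~x2 -> (x3 -> x2) = True
        ~x2 = False
        x3 -> x2 = True
      (~x4 & x5) -> x3 = True
        ~x4 & x5 = False
          ~x4 = True
Both conjuncts True, so the formula holds.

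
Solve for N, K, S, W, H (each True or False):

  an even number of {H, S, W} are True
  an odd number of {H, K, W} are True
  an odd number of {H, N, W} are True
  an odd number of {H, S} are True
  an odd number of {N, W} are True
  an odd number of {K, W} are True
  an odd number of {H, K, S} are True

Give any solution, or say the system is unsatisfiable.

N = False; K = False; S = True; W = True; H = False

{H, S, W}: 2 true → even ✓
{H, K, W}: 1 true → odd ✓
{H, N, W}: 1 true → odd ✓
{H, S}: 1 true → odd ✓
{N, W}: 1 true → odd ✓
{K, W}: 1 true → odd ✓
{H, K, S}: 1 true → odd ✓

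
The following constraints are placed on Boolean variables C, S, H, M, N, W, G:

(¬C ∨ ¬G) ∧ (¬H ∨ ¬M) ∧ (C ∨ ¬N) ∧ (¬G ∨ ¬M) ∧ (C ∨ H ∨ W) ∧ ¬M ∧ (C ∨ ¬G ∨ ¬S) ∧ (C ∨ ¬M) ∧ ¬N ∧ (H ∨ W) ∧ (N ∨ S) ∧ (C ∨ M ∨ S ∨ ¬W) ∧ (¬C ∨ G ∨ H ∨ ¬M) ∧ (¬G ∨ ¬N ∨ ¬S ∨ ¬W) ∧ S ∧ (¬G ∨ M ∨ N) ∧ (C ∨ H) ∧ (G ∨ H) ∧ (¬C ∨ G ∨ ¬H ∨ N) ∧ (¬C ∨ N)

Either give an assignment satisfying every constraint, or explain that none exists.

C: False, S: True, H: True, M: False, N: False, W: True, G: False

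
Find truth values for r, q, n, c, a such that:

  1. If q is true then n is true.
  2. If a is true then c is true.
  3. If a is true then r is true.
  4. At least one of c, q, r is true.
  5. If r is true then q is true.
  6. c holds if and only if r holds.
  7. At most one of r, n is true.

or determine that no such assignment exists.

r: False, q: True, n: True, c: False, a: False

  (1) q=T ⇒ n: T ✓
  (2) a=F ⇒ c: vacuous ✓
  (3) a=F ⇒ r: vacuous ✓
  (4) {c, q, r}: 1 true — at least one ✓
  (5) r=F ⇒ q: vacuous ✓
  (6) c=F, r=F — same ✓
  (7) {r, n}: 1 true — at most one ✓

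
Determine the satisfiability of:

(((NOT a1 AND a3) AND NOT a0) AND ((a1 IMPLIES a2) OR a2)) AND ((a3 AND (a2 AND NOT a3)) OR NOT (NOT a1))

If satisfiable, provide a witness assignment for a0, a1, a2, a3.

Case a1 = True: the conjunct NOT a1 is False.
Case a1 = False: the formula simplifies to (a3 AND NOT a0) AND (a3 AND (a2 AND NOT a3)).
  a3 = True: the conjunct NOT a3 is False.
  a3 = False: the conjunct a3 is False.
Both cases fail — unsatisfiable.

Unsatisfiable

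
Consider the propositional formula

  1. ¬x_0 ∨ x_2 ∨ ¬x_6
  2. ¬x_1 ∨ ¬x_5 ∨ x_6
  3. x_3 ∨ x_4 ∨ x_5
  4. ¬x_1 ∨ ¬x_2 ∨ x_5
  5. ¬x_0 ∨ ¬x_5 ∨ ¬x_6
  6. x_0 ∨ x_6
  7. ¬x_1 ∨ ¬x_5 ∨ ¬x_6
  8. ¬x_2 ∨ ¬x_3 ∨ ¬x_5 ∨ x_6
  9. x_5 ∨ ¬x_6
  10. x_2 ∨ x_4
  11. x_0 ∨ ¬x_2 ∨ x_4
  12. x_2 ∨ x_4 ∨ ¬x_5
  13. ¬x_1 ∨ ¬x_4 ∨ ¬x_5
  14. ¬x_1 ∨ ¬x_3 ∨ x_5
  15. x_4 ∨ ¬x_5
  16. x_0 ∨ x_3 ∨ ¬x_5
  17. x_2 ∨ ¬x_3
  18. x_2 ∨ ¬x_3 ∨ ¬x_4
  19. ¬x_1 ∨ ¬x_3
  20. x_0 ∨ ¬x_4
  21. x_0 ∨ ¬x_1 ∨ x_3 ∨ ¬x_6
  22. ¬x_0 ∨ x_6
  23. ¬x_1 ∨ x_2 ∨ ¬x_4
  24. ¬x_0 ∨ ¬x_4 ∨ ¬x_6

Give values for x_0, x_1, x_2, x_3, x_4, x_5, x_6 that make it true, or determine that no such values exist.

Unsatisfiable

Case x_6 = True:
  (x_5 ∨ ¬x_6) forces x_5 = True.
  (¬x_0 ∨ ¬x_5 ∨ ¬x_6) forces x_0 = False.
  (¬x_1 ∨ ¬x_5 ∨ ¬x_6) forces x_1 = False.
  (x_4 ∨ ¬x_5) forces x_4 = True.
  Clause (x_0 ∨ ¬x_4) is falsified — contradiction.
Case x_6 = False:
  (x_0 ∨ x_6) forces x_0 = True.
  Clause (¬x_0 ∨ x_6) is falsified — contradiction.
Both cases fail, so the formula is unsatisfiable.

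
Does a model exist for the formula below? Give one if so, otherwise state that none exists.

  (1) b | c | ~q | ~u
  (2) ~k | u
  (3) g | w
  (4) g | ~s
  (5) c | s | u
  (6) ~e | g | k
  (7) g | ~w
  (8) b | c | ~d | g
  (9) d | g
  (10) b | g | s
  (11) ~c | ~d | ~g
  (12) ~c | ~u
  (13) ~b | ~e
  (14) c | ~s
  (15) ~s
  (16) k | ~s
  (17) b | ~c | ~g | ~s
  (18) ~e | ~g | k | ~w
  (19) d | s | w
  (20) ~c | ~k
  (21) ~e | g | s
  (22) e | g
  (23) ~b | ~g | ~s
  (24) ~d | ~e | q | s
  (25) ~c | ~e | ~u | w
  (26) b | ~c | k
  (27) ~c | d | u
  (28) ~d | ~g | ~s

Unit clause (~s) forces s = False.
Set u = True.
  then (~c | ~u) forces c = False.
Set e = False.
  then (e | g) forces g = True.
Set b = False.
  then (b | c | ~q | ~u) forces q = False.
Set w = True.
Set d = False.
Set k = True.
All clauses satisfied.

u = True, s = False, e = False, b = False, g = True, q = False, w = True, d = False, c = False, k = True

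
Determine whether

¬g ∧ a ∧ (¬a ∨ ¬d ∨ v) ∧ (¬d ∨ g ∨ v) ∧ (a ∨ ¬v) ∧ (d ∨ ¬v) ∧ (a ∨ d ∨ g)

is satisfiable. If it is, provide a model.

d: True, g: False, v: True, a: True

Unit clause (¬g) forces g = False.
Unit clause (a) forces a = True.
Set d = True.
  then (¬a ∨ ¬d ∨ v) forces v = True.
All clauses satisfied.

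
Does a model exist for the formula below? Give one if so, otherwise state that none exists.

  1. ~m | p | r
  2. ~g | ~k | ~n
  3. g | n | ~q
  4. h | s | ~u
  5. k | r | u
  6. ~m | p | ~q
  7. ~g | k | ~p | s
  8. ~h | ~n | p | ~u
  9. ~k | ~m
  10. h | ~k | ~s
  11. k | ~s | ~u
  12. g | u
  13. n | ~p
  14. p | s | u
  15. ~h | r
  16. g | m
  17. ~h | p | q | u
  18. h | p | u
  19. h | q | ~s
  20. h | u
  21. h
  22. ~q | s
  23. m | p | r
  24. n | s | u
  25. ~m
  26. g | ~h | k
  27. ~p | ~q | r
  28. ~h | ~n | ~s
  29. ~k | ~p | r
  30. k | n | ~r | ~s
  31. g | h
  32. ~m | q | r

u=T, r=T, h=T, g=T, p=F, q=F, k=T, s=T, m=F, n=F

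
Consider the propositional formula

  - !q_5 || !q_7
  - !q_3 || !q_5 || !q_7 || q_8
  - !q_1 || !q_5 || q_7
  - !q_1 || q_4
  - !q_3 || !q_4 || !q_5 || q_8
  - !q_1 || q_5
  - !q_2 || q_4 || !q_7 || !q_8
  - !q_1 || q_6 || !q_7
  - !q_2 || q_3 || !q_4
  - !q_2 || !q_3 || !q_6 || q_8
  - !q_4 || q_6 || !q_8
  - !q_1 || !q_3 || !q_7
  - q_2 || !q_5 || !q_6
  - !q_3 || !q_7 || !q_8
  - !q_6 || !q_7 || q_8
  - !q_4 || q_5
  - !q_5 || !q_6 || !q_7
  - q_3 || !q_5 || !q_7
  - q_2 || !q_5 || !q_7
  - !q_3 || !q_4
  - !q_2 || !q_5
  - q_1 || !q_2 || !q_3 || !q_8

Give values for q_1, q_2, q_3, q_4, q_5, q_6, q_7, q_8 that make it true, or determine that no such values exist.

q_1 = False, q_2 = False, q_3 = False, q_4 = False, q_5 = False, q_6 = False, q_7 = False, q_8 = False

Set q_1 = False.
Set q_2 = False.
Set q_3 = False.
Set q_4 = False.
Set q_5 = False.
Set q_6 = False.
Set q_7 = False.
Set q_8 = False.
All clauses satisfied.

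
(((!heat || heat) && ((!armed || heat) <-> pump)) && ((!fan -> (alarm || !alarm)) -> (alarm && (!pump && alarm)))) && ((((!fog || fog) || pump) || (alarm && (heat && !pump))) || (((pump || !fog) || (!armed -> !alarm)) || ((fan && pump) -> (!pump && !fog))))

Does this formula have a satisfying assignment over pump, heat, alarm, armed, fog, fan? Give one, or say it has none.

pump=F, heat=F, alarm=T, armed=T, fog=T, fan=F

  ((!heat || heat) && ((!armed || heat) <-> pump)) && ((!fan -> (alarm || !alarm)) -> (alarm && (!pump && alarm))) = True
    (!heat || heat) && ((!armed || heat) <-> pump) = True
      !heat || heat = True
        !heat = True
      (!armed || heat) <-> pump = True
        !armed || heat = False
          !armed = False
    (!fan -> (alarm || !alarm)) -> (alarm && (!pump && alarm)) = True
      !fan -> (alarm || !alarm) = True
        !fan = True
        alarm || !alarm = True
          !alarm = False
      alarm && (!pump && alarm) = True
        !pump && alarm = True
          !pump = True
  (((!fog || fog) || pump) || (alarm && (heat && !pump))) || (((pump || !fog) || (!armed -> !alarm)) || ((fan && pump) -> (!pump && !fog))) = True
    ((!fog || fog) || pump) || (alarm && (heat && !pump)) = True
      (!fog || fog) || pump = True
        !fog || fog = True
          !fog = False
      alarm && (heat && !pump) = False
        heat && !pump = False
          !pump = True
    ((pump || !fog) || (!armed -> !alarm)) || ((fan && pump) -> (!pump && !fog)) = True
      (pump || !fog) || (!armed -> !alarm) = True
        pump || !fog = False
          !fog = False
        !armed -> !alarm = True
          !armed = False
          !alarm = False
      (fan && pump) -> (!pump && !fog) = True
        fan && pump = False
        !pump && !fog = False
          !pump = True
          !fog = False
Both conjuncts True, so the formula holds.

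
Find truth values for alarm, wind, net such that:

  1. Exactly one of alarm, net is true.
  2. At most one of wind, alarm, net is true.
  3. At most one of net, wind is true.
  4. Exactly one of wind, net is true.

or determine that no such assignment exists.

alarm=F; wind=F; net=T

  (1) {alarm, net}: 1 true — exactly one ✓
  (2) {wind, alarm, net}: 1 true — at most one ✓
  (3) {net, wind}: 1 true — at most one ✓
  (4) {wind, net}: 1 true — exactly one ✓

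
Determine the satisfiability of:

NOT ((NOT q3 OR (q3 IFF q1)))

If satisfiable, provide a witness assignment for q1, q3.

q1: False, q3: True

  NOT ((NOT q3 OR (q3 IFF q1))) = True
    NOT q3 OR (q3 IFF q1) = False
      NOT q3 = False
      q3 IFF q1 = False
The formula evaluates to True.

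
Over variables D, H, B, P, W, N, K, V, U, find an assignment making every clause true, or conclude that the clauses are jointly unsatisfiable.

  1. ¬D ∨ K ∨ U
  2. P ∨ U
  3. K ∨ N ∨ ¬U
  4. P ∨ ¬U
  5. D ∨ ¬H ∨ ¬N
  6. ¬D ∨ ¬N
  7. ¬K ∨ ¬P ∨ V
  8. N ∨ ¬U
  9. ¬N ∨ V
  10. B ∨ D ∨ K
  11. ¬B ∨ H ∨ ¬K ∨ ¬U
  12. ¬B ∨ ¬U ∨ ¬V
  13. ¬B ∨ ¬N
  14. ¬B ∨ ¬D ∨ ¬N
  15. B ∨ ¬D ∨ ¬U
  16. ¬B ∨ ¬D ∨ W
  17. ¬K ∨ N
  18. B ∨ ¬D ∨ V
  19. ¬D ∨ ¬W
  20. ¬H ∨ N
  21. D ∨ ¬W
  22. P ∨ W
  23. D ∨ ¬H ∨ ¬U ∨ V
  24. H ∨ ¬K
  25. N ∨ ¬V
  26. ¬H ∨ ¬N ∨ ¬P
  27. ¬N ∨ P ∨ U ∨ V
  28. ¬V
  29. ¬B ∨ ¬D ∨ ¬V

D = False, H = False, B = True, P = True, W = False, N = False, K = False, V = False, U = False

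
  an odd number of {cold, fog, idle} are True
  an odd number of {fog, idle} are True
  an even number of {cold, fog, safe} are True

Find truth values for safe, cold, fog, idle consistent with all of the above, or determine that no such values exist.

safe = True; cold = False; fog = True; idle = False

{cold, fog, idle}: 1 true → odd ✓
{fog, idle}: 1 true → odd ✓
{cold, fog, safe}: 2 true → even ✓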